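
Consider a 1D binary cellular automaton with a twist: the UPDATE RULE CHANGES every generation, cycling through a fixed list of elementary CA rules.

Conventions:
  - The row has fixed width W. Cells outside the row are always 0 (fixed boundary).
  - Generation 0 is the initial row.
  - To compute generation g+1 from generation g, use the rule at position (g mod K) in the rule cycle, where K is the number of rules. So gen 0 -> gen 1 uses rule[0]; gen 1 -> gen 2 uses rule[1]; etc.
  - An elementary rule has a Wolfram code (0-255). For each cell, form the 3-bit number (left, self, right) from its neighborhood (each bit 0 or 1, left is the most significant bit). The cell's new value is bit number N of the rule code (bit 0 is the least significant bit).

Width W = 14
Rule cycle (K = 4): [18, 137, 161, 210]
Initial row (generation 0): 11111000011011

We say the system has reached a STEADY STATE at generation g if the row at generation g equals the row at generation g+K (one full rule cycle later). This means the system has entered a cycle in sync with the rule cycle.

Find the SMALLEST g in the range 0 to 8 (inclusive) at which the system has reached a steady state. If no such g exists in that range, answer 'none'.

Answer: 5

Derivation:
Gen 0: 11111000011011
Gen 1 (rule 18): 00000100100000
Gen 2 (rule 137): 11110000001111
Gen 3 (rule 161): 01100111100110
Gen 4 (rule 210): 10111011111011
Gen 5 (rule 18): 00000000000000
Gen 6 (rule 137): 11111111111111
Gen 7 (rule 161): 01111111111110
Gen 8 (rule 210): 10111111111111
Gen 9 (rule 18): 00000000000000
Gen 10 (rule 137): 11111111111111
Gen 11 (rule 161): 01111111111110
Gen 12 (rule 210): 10111111111111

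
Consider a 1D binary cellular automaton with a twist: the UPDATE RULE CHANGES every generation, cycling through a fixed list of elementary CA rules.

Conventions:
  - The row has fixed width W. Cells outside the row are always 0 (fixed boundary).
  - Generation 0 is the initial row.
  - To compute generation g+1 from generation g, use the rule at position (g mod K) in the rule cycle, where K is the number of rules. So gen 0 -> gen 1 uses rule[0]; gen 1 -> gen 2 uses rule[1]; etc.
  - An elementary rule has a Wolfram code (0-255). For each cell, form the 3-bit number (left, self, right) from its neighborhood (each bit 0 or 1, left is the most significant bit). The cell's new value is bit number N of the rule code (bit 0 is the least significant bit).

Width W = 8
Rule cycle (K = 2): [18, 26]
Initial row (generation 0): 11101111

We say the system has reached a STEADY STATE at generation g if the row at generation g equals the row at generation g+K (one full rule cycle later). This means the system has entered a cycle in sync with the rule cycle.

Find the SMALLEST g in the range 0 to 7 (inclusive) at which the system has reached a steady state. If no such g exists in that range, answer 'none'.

Gen 0: 11101111
Gen 1 (rule 18): 00000000
Gen 2 (rule 26): 00000000
Gen 3 (rule 18): 00000000
Gen 4 (rule 26): 00000000
Gen 5 (rule 18): 00000000
Gen 6 (rule 26): 00000000
Gen 7 (rule 18): 00000000
Gen 8 (rule 26): 00000000
Gen 9 (rule 18): 00000000

Answer: 1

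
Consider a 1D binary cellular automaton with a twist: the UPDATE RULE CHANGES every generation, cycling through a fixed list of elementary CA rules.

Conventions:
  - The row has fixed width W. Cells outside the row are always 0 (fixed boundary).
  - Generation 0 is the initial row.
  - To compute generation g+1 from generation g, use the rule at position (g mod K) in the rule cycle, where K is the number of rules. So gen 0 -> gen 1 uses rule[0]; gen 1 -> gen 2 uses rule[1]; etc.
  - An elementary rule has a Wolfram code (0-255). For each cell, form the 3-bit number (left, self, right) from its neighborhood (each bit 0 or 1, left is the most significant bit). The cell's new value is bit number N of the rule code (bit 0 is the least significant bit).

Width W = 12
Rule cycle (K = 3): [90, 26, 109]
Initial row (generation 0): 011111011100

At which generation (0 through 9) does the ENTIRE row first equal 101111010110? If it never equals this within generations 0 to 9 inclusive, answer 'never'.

Gen 0: 011111011100
Gen 1 (rule 90): 110001010110
Gen 2 (rule 26): 101010000101
Gen 3 (rule 109): 111110110111
Gen 4 (rule 90): 100010110101
Gen 5 (rule 26): 010100100000
Gen 6 (rule 109): 011100101111
Gen 7 (rule 90): 110111001001
Gen 8 (rule 26): 100100110110
Gen 9 (rule 109): 100100111110

Answer: never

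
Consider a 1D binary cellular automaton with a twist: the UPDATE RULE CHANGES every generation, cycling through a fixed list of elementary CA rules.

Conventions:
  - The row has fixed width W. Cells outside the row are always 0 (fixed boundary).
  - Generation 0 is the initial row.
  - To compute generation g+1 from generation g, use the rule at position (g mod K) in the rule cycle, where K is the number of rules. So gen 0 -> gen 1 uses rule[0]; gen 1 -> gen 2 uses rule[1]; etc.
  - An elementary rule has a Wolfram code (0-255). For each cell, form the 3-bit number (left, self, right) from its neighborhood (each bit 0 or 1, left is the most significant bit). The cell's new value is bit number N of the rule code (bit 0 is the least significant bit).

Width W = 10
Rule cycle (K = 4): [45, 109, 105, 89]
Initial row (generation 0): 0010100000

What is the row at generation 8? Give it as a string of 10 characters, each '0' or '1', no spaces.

Gen 0: 0010100000
Gen 1 (rule 45): 1011101111
Gen 2 (rule 109): 1110111001
Gen 3 (rule 105): 1011101000
Gen 4 (rule 89): 0010100111
Gen 5 (rule 45): 1011100100
Gen 6 (rule 109): 1110100101
Gen 7 (rule 105): 1011000010
Gen 8 (rule 89): 0011111001

Answer: 0011111001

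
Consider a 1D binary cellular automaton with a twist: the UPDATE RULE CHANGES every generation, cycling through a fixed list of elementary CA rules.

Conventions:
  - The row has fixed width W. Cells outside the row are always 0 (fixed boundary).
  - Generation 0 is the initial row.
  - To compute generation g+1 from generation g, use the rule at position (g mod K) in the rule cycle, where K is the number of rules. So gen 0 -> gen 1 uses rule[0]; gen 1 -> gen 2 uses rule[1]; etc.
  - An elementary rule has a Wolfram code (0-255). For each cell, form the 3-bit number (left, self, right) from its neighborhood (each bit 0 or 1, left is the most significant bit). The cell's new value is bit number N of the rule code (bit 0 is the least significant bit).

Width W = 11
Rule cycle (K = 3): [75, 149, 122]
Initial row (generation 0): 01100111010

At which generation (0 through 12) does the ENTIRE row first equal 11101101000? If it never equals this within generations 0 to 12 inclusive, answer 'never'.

Answer: 1

Derivation:
Gen 0: 01100111010
Gen 1 (rule 75): 11101101000
Gen 2 (rule 149): 01000001111
Gen 3 (rule 122): 10100011001
Gen 4 (rule 75): 00001111010
Gen 5 (rule 149): 11100110011
Gen 6 (rule 122): 10111111111
Gen 7 (rule 75): 00100000001
Gen 8 (rule 149): 10111111101
Gen 9 (rule 122): 01100000110
Gen 10 (rule 75): 11101111110
Gen 11 (rule 149): 01000111101
Gen 12 (rule 122): 10101100110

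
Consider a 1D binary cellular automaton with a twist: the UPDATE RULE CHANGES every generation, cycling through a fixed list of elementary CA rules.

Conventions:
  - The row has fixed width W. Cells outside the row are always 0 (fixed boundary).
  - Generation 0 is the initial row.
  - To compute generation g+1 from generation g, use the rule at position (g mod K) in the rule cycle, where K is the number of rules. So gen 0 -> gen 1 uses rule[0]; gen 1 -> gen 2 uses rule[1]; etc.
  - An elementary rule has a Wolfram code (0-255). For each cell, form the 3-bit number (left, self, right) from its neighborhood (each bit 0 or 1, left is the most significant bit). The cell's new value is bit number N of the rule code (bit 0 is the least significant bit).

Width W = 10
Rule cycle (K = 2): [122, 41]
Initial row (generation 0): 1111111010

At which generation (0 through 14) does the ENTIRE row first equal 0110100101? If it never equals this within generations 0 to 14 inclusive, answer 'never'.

Gen 0: 1111111010
Gen 1 (rule 122): 1000001101
Gen 2 (rule 41): 0011101010
Gen 3 (rule 122): 0110110101
Gen 4 (rule 41): 0101101010
Gen 5 (rule 122): 1011110101
Gen 6 (rule 41): 0110001010
Gen 7 (rule 122): 1111010101
Gen 8 (rule 41): 1000101010
Gen 9 (rule 122): 0101010101
Gen 10 (rule 41): 0010101010
Gen 11 (rule 122): 0101010101
Gen 12 (rule 41): 0010101010
Gen 13 (rule 122): 0101010101
Gen 14 (rule 41): 0010101010

Answer: never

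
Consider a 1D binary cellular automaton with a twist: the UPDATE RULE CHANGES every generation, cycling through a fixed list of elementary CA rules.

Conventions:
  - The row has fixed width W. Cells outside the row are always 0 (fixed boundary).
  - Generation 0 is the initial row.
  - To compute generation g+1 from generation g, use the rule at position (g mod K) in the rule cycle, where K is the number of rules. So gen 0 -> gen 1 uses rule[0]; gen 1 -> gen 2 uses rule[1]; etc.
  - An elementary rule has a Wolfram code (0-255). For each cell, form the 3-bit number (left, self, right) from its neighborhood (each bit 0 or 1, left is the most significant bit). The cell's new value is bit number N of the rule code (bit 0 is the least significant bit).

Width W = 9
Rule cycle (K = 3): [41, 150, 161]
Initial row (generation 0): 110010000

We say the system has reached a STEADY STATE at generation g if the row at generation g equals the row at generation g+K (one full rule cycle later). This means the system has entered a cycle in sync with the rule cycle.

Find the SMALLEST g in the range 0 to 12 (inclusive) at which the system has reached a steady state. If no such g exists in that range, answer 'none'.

Gen 0: 110010000
Gen 1 (rule 41): 100000111
Gen 2 (rule 150): 110001010
Gen 3 (rule 161): 000100100
Gen 4 (rule 41): 110000001
Gen 5 (rule 150): 001000011
Gen 6 (rule 161): 100011000
Gen 7 (rule 41): 001010011
Gen 8 (rule 150): 011011100
Gen 9 (rule 161): 000101001
Gen 10 (rule 41): 110010000
Gen 11 (rule 150): 001111000
Gen 12 (rule 161): 100110011
Gen 13 (rule 41): 000100010
Gen 14 (rule 150): 001110111
Gen 15 (rule 161): 100101010

Answer: none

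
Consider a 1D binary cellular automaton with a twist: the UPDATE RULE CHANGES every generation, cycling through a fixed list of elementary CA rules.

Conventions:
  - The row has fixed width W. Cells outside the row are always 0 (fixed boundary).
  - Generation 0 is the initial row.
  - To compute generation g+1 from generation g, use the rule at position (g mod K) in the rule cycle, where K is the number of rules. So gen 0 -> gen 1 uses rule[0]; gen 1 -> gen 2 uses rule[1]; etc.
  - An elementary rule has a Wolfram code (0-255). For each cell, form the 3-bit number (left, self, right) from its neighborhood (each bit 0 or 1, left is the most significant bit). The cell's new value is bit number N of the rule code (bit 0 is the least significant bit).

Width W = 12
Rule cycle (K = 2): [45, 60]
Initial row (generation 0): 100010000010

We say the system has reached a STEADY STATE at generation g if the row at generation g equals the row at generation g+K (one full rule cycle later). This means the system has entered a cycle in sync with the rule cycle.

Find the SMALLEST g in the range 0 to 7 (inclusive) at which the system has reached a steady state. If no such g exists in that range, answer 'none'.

Gen 0: 100010000010
Gen 1 (rule 45): 101010111010
Gen 2 (rule 60): 111111100111
Gen 3 (rule 45): 100000000100
Gen 4 (rule 60): 110000000110
Gen 5 (rule 45): 100111110100
Gen 6 (rule 60): 110100001110
Gen 7 (rule 45): 101101101000
Gen 8 (rule 60): 111011011100
Gen 9 (rule 45): 100110110001

Answer: none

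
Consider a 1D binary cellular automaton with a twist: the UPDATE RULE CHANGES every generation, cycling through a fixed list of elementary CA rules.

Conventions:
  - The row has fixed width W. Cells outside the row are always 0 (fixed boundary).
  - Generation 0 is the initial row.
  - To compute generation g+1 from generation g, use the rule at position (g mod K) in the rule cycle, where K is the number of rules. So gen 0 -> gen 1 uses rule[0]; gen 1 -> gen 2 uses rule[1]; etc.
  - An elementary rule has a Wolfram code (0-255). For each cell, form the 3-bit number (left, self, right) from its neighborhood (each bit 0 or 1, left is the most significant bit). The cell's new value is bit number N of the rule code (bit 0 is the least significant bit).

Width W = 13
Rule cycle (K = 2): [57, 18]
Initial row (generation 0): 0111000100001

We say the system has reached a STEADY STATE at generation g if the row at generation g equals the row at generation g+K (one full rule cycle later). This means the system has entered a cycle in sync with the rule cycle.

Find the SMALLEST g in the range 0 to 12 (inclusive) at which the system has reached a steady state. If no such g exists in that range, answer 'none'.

Gen 0: 0111000100001
Gen 1 (rule 57): 0100110011100
Gen 2 (rule 18): 1011001100010
Gen 3 (rule 57): 0110101011001
Gen 4 (rule 18): 1000000000110
Gen 5 (rule 57): 0111111110101
Gen 6 (rule 18): 1000000000000
Gen 7 (rule 57): 0111111111111
Gen 8 (rule 18): 1000000000000
Gen 9 (rule 57): 0111111111111
Gen 10 (rule 18): 1000000000000
Gen 11 (rule 57): 0111111111111
Gen 12 (rule 18): 1000000000000
Gen 13 (rule 57): 0111111111111
Gen 14 (rule 18): 1000000000000

Answer: 6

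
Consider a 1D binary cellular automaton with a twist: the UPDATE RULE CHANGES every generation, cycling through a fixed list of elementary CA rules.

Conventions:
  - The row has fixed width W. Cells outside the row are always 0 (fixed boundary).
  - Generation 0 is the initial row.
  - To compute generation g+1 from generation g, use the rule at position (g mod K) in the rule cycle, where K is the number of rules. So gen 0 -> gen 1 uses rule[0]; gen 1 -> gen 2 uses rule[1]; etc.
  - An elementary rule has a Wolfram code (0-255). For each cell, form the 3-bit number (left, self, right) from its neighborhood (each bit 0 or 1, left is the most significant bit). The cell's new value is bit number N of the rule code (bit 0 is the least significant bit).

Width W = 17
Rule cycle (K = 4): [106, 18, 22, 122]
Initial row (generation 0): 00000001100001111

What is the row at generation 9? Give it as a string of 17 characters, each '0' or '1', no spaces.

Answer: 01111110001111101

Derivation:
Gen 0: 00000001100001111
Gen 1 (rule 106): 00000011100011001
Gen 2 (rule 18): 00000100010100110
Gen 3 (rule 22): 00001110110111001
Gen 4 (rule 122): 00011011111101110
Gen 5 (rule 106): 00111110000111010
Gen 6 (rule 18): 01000001001000001
Gen 7 (rule 22): 11100011111100011
Gen 8 (rule 122): 10110110000110111
Gen 9 (rule 106): 01111110001111101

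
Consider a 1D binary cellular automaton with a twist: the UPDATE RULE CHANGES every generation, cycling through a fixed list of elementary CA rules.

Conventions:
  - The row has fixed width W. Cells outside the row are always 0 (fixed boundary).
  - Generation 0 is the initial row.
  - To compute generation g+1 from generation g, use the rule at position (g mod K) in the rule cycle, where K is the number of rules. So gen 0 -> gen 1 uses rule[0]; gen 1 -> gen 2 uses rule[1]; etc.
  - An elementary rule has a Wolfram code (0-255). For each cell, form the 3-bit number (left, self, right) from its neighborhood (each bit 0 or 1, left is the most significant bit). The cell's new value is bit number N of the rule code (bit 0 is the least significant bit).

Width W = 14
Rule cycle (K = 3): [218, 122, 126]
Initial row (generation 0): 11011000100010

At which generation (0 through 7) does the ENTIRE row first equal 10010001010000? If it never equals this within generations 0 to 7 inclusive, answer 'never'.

Gen 0: 11011000100010
Gen 1 (rule 218): 11011101010101
Gen 2 (rule 122): 11110110101010
Gen 3 (rule 126): 10011111111111
Gen 4 (rule 218): 01111111111111
Gen 5 (rule 122): 11000000000001
Gen 6 (rule 126): 11100000000011
Gen 7 (rule 218): 11110000000111

Answer: never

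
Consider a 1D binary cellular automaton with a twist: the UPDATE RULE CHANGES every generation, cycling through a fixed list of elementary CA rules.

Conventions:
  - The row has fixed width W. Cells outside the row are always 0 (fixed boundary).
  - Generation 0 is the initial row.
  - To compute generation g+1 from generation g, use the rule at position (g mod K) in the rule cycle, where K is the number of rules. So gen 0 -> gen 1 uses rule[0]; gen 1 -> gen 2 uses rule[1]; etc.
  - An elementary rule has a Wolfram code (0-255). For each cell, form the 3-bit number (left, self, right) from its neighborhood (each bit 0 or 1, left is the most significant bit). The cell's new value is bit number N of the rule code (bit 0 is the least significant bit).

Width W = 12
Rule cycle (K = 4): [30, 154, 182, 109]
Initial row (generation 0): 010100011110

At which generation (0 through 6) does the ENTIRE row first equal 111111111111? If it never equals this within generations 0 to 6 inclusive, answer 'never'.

Answer: 3

Derivation:
Gen 0: 010100011110
Gen 1 (rule 30): 110110110001
Gen 2 (rule 154): 100100101010
Gen 3 (rule 182): 111111111111
Gen 4 (rule 109): 100000000001
Gen 5 (rule 30): 110000000011
Gen 6 (rule 154): 101000000110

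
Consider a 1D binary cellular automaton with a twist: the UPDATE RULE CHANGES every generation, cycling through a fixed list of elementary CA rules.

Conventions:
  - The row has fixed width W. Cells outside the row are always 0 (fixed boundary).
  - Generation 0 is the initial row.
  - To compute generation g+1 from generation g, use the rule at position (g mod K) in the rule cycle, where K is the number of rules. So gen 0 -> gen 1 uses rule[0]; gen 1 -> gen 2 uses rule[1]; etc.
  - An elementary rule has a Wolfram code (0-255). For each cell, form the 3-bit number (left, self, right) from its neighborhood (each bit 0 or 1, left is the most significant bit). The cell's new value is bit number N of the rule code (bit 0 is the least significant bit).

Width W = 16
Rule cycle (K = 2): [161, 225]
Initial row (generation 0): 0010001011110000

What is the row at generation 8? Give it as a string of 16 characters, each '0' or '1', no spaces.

Answer: 0000110110011001

Derivation:
Gen 0: 0010001011110000
Gen 1 (rule 161): 1000100101100111
Gen 2 (rule 225): 0010000010100011
Gen 3 (rule 161): 1000111001001000
Gen 4 (rule 225): 0010011000000011
Gen 5 (rule 161): 1000000011111000
Gen 6 (rule 225): 0011111001111011
Gen 7 (rule 161): 1001110000110100
Gen 8 (rule 225): 0000110110011001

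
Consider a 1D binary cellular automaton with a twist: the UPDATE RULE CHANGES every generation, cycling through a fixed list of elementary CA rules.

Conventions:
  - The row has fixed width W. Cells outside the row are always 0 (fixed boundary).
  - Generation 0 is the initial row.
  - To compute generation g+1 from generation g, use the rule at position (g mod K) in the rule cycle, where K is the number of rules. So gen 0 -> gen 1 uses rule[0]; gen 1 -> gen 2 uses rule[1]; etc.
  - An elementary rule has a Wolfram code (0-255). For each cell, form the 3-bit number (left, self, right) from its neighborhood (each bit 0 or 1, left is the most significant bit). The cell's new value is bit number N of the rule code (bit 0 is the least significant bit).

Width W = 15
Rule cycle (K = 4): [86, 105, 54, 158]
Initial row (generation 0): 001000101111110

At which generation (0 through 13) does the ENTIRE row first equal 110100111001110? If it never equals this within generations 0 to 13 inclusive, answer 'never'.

Answer: 4

Derivation:
Gen 0: 001000101111110
Gen 1 (rule 86): 011101100000011
Gen 2 (rule 105): 010111101111011
Gen 3 (rule 54): 111000010000100
Gen 4 (rule 158): 110100111001110
Gen 5 (rule 86): 010111001110011
Gen 6 (rule 105): 001101001010011
Gen 7 (rule 54): 010011111111100
Gen 8 (rule 158): 111111111111010
Gen 9 (rule 86): 000000000001011
Gen 10 (rule 105): 111111111100111
Gen 11 (rule 54): 000000000011000
Gen 12 (rule 158): 000000000110100
Gen 13 (rule 86): 000000001010110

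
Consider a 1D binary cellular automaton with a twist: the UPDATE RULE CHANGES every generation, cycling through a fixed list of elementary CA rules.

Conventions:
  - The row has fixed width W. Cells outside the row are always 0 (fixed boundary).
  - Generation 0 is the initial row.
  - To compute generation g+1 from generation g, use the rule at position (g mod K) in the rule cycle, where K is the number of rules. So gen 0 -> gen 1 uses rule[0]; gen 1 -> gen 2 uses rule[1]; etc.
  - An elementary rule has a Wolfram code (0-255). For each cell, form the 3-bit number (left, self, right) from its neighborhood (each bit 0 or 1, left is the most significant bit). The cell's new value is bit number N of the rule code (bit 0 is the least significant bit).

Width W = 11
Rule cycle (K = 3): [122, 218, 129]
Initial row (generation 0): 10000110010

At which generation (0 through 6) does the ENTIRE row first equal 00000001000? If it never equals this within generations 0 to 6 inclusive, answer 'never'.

Answer: never

Derivation:
Gen 0: 10000110010
Gen 1 (rule 122): 01001111101
Gen 2 (rule 218): 10111111100
Gen 3 (rule 129): 00011111001
Gen 4 (rule 122): 00110001110
Gen 5 (rule 218): 01111011111
Gen 6 (rule 129): 00110001110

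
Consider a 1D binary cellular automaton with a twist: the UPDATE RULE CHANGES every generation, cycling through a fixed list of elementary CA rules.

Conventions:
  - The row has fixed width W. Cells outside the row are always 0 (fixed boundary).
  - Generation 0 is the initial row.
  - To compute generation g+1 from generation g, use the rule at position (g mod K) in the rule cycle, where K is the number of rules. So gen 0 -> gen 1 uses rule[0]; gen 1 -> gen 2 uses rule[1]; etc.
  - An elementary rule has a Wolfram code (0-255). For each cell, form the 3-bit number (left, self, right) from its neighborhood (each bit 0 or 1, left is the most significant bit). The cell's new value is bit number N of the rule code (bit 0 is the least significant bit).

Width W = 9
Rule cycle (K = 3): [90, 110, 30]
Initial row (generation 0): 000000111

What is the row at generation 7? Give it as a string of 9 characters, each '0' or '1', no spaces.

Answer: 110100110

Derivation:
Gen 0: 000000111
Gen 1 (rule 90): 000001101
Gen 2 (rule 110): 000011111
Gen 3 (rule 30): 000110000
Gen 4 (rule 90): 001111000
Gen 5 (rule 110): 011001000
Gen 6 (rule 30): 110111100
Gen 7 (rule 90): 110100110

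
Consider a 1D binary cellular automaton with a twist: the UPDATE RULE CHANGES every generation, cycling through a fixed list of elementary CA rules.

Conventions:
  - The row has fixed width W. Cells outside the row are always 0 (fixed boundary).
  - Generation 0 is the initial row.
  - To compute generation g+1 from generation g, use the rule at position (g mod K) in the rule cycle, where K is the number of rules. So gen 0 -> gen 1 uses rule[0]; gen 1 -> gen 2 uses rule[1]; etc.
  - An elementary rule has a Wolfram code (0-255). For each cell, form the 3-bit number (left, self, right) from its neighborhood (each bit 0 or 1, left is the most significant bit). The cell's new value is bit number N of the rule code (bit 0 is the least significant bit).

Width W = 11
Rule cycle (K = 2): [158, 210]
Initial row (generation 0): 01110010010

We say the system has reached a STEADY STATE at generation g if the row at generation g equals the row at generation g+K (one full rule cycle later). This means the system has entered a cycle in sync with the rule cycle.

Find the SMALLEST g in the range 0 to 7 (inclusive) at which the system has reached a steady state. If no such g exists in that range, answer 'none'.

Answer: 5

Derivation:
Gen 0: 01110010010
Gen 1 (rule 158): 11101111111
Gen 2 (rule 210): 01100111111
Gen 3 (rule 158): 11011111110
Gen 4 (rule 210): 01001111111
Gen 5 (rule 158): 11111111110
Gen 6 (rule 210): 01111111111
Gen 7 (rule 158): 11111111110
Gen 8 (rule 210): 01111111111
Gen 9 (rule 158): 11111111110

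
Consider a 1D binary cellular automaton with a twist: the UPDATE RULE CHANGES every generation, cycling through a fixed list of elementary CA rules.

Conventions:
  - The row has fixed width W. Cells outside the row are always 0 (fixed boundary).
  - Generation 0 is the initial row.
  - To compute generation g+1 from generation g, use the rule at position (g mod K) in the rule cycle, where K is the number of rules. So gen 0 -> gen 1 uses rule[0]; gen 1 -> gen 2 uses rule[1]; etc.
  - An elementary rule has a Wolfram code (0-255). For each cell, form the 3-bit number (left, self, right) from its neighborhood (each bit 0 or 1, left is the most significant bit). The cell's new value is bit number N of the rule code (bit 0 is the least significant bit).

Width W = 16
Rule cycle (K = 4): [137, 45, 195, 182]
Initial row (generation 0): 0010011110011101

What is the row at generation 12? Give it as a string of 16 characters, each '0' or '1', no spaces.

Answer: 1110100111101010

Derivation:
Gen 0: 0010011110011101
Gen 1 (rule 137): 1000011100011000
Gen 2 (rule 45): 1011010001010011
Gen 3 (rule 195): 0001000110000101
Gen 4 (rule 182): 0011101001001111
Gen 5 (rule 137): 1011000000001110
Gen 6 (rule 45): 1110011111101000
Gen 7 (rule 195): 0110101111100011
Gen 8 (rule 182): 1001110111010100
Gen 9 (rule 137): 0001100110000001
Gen 10 (rule 45): 1101000100111101
Gen 11 (rule 195): 0100011001011100
Gen 12 (rule 182): 1110100111101010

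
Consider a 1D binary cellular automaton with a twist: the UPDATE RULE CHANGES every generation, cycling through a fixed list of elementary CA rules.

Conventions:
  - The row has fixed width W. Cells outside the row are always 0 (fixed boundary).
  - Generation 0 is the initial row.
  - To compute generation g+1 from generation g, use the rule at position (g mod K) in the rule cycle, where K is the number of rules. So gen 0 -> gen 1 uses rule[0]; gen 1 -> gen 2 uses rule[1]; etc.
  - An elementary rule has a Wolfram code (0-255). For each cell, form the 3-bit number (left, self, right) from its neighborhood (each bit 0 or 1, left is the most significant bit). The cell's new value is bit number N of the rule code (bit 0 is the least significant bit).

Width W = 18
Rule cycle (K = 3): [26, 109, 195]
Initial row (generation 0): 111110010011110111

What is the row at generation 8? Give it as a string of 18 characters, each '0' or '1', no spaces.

Gen 0: 111110010011110111
Gen 1 (rule 26): 100001101110000100
Gen 2 (rule 109): 101101111010110101
Gen 3 (rule 195): 000100111000010000
Gen 4 (rule 26): 001011100100101000
Gen 5 (rule 109): 101110100100111011
Gen 6 (rule 195): 000110001001011001
Gen 7 (rule 26): 001101010110010110
Gen 8 (rule 109): 101111111110011110

Answer: 101111111110011110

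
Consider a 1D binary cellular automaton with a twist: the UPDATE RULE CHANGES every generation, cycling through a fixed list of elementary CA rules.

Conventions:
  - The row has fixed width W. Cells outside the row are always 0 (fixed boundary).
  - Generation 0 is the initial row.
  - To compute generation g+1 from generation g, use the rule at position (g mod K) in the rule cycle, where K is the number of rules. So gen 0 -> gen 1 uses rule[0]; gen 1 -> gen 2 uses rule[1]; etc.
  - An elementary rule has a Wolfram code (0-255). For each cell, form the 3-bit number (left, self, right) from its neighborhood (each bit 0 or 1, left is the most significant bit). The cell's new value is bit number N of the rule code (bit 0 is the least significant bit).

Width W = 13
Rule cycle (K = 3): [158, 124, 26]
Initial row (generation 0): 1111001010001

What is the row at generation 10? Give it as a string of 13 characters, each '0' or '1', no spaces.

Answer: 1101010000011

Derivation:
Gen 0: 1111001010001
Gen 1 (rule 158): 1110111011011
Gen 2 (rule 124): 1011101111111
Gen 3 (rule 26): 0010001000000
Gen 4 (rule 158): 0111011100000
Gen 5 (rule 124): 0101110110000
Gen 6 (rule 26): 1001000101000
Gen 7 (rule 158): 1111101101100
Gen 8 (rule 124): 1000111111110
Gen 9 (rule 26): 0101100000001
Gen 10 (rule 158): 1101010000011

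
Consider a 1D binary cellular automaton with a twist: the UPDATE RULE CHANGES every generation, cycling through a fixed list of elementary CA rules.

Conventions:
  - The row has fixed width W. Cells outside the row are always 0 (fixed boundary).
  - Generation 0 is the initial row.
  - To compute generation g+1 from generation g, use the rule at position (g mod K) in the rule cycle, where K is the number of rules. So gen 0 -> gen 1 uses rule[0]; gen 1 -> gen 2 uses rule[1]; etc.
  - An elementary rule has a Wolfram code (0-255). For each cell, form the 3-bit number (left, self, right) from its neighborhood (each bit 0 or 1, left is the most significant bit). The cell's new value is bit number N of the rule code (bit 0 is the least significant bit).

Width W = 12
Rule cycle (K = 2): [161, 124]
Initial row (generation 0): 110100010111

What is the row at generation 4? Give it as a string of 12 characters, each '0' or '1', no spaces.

Answer: 110011011111

Derivation:
Gen 0: 110100010111
Gen 1 (rule 161): 001001001010
Gen 2 (rule 124): 001101101111
Gen 3 (rule 161): 100010010110
Gen 4 (rule 124): 110011011111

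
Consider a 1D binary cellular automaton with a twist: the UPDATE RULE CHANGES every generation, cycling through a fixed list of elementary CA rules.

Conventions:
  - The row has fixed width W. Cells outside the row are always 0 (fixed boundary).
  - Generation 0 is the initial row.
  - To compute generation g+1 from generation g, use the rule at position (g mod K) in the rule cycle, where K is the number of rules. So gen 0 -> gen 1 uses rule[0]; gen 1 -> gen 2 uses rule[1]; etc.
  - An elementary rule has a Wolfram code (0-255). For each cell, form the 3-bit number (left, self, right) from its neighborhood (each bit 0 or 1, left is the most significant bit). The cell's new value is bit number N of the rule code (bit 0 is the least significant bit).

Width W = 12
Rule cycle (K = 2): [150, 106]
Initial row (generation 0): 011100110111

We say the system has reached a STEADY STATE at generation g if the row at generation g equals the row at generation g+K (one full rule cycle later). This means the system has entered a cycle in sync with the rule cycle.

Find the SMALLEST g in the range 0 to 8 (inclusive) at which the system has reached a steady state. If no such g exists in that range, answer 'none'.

Answer: none

Derivation:
Gen 0: 011100110111
Gen 1 (rule 150): 101011000010
Gen 2 (rule 106): 010111000100
Gen 3 (rule 150): 110010101110
Gen 4 (rule 106): 110101011010
Gen 5 (rule 150): 000101000011
Gen 6 (rule 106): 001010000111
Gen 7 (rule 150): 011011001010
Gen 8 (rule 106): 111111010100
Gen 9 (rule 150): 011110010110
Gen 10 (rule 106): 110010101110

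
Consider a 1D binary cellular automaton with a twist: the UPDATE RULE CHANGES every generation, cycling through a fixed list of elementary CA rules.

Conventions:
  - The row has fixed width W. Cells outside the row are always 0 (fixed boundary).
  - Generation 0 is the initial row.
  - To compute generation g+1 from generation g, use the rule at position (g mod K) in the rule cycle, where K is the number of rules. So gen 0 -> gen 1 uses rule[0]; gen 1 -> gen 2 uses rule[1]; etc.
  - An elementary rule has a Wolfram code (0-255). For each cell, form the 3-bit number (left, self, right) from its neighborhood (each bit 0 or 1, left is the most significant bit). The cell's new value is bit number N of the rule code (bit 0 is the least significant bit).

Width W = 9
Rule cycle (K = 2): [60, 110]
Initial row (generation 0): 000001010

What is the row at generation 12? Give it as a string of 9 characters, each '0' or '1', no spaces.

Answer: 111111100

Derivation:
Gen 0: 000001010
Gen 1 (rule 60): 000001111
Gen 2 (rule 110): 000011001
Gen 3 (rule 60): 000010101
Gen 4 (rule 110): 000111111
Gen 5 (rule 60): 000100000
Gen 6 (rule 110): 001100000
Gen 7 (rule 60): 001010000
Gen 8 (rule 110): 011110000
Gen 9 (rule 60): 010001000
Gen 10 (rule 110): 110011000
Gen 11 (rule 60): 101010100
Gen 12 (rule 110): 111111100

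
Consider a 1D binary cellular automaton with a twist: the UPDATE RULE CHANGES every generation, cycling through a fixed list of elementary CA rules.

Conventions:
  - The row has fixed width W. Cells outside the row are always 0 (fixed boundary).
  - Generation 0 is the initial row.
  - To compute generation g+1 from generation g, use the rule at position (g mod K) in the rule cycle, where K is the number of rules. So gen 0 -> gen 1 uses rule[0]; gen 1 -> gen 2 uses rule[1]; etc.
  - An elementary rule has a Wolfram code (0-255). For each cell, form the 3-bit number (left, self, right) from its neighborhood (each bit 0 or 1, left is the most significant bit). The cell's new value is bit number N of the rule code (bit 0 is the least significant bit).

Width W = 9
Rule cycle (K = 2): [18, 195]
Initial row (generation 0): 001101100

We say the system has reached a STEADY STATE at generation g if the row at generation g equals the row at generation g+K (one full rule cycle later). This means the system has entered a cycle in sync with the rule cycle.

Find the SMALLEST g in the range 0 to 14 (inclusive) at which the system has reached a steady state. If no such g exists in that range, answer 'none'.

Gen 0: 001101100
Gen 1 (rule 18): 010000010
Gen 2 (rule 195): 100111100
Gen 3 (rule 18): 011000010
Gen 4 (rule 195): 101011100
Gen 5 (rule 18): 000000010
Gen 6 (rule 195): 111111100
Gen 7 (rule 18): 000000010
Gen 8 (rule 195): 111111100
Gen 9 (rule 18): 000000010
Gen 10 (rule 195): 111111100
Gen 11 (rule 18): 000000010
Gen 12 (rule 195): 111111100
Gen 13 (rule 18): 000000010
Gen 14 (rule 195): 111111100
Gen 15 (rule 18): 000000010
Gen 16 (rule 195): 111111100

Answer: 5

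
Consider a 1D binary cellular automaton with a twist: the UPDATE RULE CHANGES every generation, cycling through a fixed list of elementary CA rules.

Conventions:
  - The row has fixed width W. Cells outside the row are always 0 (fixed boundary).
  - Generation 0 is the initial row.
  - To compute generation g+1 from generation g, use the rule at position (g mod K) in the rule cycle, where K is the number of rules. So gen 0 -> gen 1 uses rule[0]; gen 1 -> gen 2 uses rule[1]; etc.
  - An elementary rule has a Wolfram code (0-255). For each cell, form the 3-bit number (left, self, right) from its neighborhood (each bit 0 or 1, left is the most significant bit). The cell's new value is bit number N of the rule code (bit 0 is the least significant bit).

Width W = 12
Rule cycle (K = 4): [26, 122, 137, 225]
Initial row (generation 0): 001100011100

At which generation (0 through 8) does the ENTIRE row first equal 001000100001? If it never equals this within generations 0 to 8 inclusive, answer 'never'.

Gen 0: 001100011100
Gen 1 (rule 26): 011010110010
Gen 2 (rule 122): 111101111101
Gen 3 (rule 137): 111001111000
Gen 4 (rule 225): 011000111011
Gen 5 (rule 26): 110101100010
Gen 6 (rule 122): 111011110101
Gen 7 (rule 137): 110011100000
Gen 8 (rule 225): 010001101111

Answer: never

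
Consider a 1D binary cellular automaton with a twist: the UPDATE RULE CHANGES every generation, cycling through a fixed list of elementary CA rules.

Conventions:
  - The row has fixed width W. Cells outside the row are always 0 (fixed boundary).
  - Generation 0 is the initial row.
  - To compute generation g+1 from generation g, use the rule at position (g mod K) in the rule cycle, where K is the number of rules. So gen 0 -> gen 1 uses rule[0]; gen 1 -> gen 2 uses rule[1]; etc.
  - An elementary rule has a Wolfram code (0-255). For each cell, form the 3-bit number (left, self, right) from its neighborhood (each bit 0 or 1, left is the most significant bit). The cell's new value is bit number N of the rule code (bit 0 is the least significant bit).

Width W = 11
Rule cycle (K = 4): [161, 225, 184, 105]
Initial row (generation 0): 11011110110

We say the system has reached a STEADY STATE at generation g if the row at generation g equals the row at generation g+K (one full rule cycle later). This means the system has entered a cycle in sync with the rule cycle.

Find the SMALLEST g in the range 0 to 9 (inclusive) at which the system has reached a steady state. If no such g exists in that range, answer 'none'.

Gen 0: 11011110110
Gen 1 (rule 161): 00101101000
Gen 2 (rule 225): 10010110011
Gen 3 (rule 184): 01001101010
Gen 4 (rule 105): 00001110100
Gen 5 (rule 161): 11100101001
Gen 6 (rule 225): 01100010000
Gen 7 (rule 184): 01010001000
Gen 8 (rule 105): 00100100011
Gen 9 (rule 161): 10000001000
Gen 10 (rule 225): 00111100011
Gen 11 (rule 184): 00111010010
Gen 12 (rule 105): 10101100000
Gen 13 (rule 161): 01010001111

Answer: none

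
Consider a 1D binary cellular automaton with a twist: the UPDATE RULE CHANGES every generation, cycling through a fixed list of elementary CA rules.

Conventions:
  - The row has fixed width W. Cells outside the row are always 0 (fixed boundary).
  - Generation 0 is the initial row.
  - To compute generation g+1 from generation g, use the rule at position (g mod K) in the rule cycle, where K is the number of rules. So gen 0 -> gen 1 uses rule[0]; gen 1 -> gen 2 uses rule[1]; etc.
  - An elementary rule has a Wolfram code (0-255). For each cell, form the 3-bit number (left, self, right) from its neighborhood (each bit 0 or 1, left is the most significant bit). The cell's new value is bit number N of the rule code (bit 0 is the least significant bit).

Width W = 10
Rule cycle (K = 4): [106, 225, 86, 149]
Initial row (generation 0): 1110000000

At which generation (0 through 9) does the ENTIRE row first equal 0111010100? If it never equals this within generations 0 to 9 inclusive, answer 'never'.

Answer: never

Derivation:
Gen 0: 1110000000
Gen 1 (rule 106): 1010000000
Gen 2 (rule 225): 0100111111
Gen 3 (rule 86): 1111000001
Gen 4 (rule 149): 0110111101
Gen 5 (rule 106): 1111100110
Gen 6 (rule 225): 0111100010
Gen 7 (rule 86): 1000110111
Gen 8 (rule 149): 1110000010
Gen 9 (rule 106): 1010000100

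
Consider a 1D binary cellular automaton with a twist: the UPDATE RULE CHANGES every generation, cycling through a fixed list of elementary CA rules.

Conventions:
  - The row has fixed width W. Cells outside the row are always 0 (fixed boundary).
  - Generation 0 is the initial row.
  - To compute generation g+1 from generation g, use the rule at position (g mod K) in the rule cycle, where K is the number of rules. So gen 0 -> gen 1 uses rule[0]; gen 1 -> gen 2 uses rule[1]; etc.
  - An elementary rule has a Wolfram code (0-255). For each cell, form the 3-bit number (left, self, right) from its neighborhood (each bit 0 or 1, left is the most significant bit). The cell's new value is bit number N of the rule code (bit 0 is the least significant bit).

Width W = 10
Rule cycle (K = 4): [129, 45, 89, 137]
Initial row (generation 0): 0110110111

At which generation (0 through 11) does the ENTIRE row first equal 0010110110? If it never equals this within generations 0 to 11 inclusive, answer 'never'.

Answer: never

Derivation:
Gen 0: 0110110111
Gen 1 (rule 129): 0000000010
Gen 2 (rule 45): 1111111010
Gen 3 (rule 89): 1000001001
Gen 4 (rule 137): 0011100000
Gen 5 (rule 129): 1001001111
Gen 6 (rule 45): 1001001000
Gen 7 (rule 89): 0100100111
Gen 8 (rule 137): 0000000110
Gen 9 (rule 129): 1111110000
Gen 10 (rule 45): 1000000111
Gen 11 (rule 89): 0111110101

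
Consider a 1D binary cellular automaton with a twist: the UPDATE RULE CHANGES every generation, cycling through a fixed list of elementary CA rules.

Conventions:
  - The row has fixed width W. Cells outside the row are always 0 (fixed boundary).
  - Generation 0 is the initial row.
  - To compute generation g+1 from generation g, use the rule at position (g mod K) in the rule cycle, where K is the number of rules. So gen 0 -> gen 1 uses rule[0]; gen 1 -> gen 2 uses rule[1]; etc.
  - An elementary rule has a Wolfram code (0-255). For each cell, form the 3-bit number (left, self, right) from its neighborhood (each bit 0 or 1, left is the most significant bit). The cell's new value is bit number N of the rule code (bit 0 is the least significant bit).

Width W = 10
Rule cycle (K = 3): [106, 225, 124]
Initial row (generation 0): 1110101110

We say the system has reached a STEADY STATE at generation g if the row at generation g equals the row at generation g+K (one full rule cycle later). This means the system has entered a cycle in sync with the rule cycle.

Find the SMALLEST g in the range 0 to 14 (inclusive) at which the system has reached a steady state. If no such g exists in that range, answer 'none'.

Gen 0: 1110101110
Gen 1 (rule 106): 1011011010
Gen 2 (rule 225): 0101101100
Gen 3 (rule 124): 0111111110
Gen 4 (rule 106): 1100000010
Gen 5 (rule 225): 0101111000
Gen 6 (rule 124): 0111001100
Gen 7 (rule 106): 1101011100
Gen 8 (rule 225): 0110101101
Gen 9 (rule 124): 0111111111
Gen 10 (rule 106): 1100000001
Gen 11 (rule 225): 0101111100
Gen 12 (rule 124): 0111000110
Gen 13 (rule 106): 1101001110
Gen 14 (rule 225): 0110000110
Gen 15 (rule 124): 0111000111
Gen 16 (rule 106): 1101001101
Gen 17 (rule 225): 0110000110

Answer: 14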